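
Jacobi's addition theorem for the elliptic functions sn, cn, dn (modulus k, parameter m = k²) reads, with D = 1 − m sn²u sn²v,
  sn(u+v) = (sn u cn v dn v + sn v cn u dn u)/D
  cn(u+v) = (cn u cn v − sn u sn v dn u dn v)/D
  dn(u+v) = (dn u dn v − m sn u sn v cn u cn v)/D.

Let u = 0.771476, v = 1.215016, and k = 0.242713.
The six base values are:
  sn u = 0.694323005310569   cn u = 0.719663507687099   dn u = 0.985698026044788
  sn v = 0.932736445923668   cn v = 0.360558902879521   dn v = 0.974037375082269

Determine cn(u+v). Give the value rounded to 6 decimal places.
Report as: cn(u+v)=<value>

cn(u+v)=-0.371482

m = k² = 0.058909600369
D = 1 − m·sn²u·sn²v = 0.9752925980531029
cn(u+v) = (cn u·cn v − sn u·sn v·dn u·dn v)/D = -0.3623035853246601/0.9752925980531029 = -0.3714819389052037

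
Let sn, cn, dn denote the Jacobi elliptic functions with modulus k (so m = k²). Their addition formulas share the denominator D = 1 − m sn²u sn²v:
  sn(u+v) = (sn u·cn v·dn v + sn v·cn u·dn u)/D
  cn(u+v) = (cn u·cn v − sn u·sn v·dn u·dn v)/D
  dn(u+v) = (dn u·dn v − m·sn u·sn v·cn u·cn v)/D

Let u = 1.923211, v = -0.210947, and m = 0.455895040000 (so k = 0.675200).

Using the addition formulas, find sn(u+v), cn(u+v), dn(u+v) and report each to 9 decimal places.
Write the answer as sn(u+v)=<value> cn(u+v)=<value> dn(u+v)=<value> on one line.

sn u = 0.9970084586571488, cn u = -0.07729251817670616, dn u = 0.7394785580190286
sn v = -0.2086953782028963, cn v = 0.9779806946544242, dn v = 0.9900222504772205
m = k² = 0.45589504
D = 1 − m·sn²u·sn²v = 0.9802626784949176
sn(u+v) = (sn u·cn v·dn v + sn v·cn u·dn u)/D = 0.977254396567975/0.9802626784949176 = 0.9969311471374576
cn(u+v) = (cn u·cn v − sn u·sn v·dn u·dn v)/D = 0.07673827753209797/0.9802626784949176 = 0.07828338180733445
dn(u+v) = (dn u·dn v − m·sn u·sn v·cn u·cn v)/D = 0.7249298113862527/0.9802626784949176 = 0.7395260752957568

sn(u+v)=0.996931147 cn(u+v)=0.078283382 dn(u+v)=0.739526075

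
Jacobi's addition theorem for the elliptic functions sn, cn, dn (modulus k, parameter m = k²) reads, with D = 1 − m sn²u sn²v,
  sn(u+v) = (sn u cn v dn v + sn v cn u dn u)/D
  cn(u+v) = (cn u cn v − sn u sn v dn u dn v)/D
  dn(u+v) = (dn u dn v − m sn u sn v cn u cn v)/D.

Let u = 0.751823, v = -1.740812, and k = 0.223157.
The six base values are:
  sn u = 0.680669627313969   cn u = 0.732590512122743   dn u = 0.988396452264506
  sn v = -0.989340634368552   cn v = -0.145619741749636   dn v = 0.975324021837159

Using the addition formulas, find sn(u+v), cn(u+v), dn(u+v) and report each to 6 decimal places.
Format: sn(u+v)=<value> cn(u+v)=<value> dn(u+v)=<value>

sn(u+v)=-0.831830 cn(u+v)=0.555031 dn(u+v)=0.982620

m = k² = 0.049799046649
D = 1 − m·sn²u·sn²v = 0.9774168007373457
sn(u+v) = (sn u·cn v·dn v + sn v·cn u·dn u)/D = -0.8130446032056244/0.9774168007373457 = -0.8318299855213028
cn(u+v) = (cn u·cn v − sn u·sn v·dn u·dn v)/D = 0.5424961525779118/0.9774168007373457 = 0.5550305173480366
dn(u+v) = (dn u·dn v − m·sn u·sn v·cn u·cn v)/D = 0.9604292605567052/0.9774168007373457 = 0.9826199629801479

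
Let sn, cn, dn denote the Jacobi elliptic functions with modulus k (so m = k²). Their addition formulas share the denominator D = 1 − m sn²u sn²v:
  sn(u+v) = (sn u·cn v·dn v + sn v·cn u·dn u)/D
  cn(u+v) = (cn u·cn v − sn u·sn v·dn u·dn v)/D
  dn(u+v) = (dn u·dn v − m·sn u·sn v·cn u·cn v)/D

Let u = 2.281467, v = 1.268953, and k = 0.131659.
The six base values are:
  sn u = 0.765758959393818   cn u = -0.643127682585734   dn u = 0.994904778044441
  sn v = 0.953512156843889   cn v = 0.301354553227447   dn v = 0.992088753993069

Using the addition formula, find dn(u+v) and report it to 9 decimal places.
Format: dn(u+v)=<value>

dn(u+v)=0.998716361

m = k² = 0.017334092281
D = 1 − m·sn²u·sn²v = 0.9907586004614357
dn(u+v) = (dn u·dn v − m·sn u·sn v·cn u·cn v)/D = 0.9894868237356949/0.9907586004614357 = 0.9987163606501639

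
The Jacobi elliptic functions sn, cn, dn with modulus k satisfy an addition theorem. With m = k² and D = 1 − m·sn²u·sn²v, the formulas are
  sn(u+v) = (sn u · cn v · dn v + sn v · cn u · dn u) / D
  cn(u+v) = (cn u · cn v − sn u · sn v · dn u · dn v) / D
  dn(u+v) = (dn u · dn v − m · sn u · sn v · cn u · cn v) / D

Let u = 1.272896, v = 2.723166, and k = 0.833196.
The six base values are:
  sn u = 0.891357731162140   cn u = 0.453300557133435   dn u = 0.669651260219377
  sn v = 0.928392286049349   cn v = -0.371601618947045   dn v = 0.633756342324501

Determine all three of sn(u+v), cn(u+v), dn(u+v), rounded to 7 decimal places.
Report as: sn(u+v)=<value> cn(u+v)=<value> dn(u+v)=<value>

m = k² = 0.694215574416
D = 1 − m·sn²u·sn²v = 0.5245974897939742
sn(u+v) = (sn u·cn v·dn v + sn v·cn u·dn u)/D = 0.07189743419737049/0.5245974897939742 = 0.1370525700105939
cn(u+v) = (cn u·cn v − sn u·sn v·dn u·dn v)/D = -0.5196472700341777/0.5245974897939742 = -0.990563775359008
dn(u+v) = (dn u·dn v − m·sn u·sn v·cn u·cn v)/D = 0.5211659607623746/0.5245974897939742 = 0.9934587391316964

sn(u+v)=0.1370526 cn(u+v)=-0.9905638 dn(u+v)=0.9934587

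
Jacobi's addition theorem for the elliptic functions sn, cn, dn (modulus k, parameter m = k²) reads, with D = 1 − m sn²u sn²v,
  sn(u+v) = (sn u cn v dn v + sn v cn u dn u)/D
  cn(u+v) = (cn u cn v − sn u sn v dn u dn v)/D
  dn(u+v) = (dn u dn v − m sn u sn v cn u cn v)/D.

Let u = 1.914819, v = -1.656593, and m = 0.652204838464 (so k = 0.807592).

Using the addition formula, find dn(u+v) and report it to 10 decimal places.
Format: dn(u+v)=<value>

sn u = 0.9984099045602128, cn u = 0.05637075905171691, dn u = 0.5914961101967588
sn v = -0.9777263415567866, cn v = 0.2098837798067821, dn v = 0.6136167924570641
m = k² = 0.652204838464
D = 1 − m·sn²u·sn²v = 0.3785067592926958
dn(u+v) = (dn u·dn v − m·sn u·sn v·cn u·cn v)/D = 0.370484512357847/0.3785067592926958 = 0.9788055385065256

dn(u+v)=0.9788055385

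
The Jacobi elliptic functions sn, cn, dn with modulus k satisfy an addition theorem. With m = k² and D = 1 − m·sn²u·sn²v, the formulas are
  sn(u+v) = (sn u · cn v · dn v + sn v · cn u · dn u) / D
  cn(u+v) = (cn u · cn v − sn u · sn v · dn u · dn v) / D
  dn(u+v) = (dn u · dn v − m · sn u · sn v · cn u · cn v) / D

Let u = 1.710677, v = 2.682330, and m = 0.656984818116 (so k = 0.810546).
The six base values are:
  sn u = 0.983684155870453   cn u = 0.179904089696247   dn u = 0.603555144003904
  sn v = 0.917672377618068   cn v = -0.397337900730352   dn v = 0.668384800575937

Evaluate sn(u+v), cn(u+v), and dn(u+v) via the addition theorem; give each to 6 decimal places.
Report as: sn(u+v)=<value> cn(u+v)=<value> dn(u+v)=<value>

m = k² = 0.656984818116
D = 1 − m·sn²u·sn²v = 0.4646448248399175
sn(u+v) = (sn u·cn v·dn v + sn v·cn u·dn u)/D = -0.1615988018628923/0.4646448248399175 = -0.34778995315092
cn(u+v) = (cn u·cn v − sn u·sn v·dn u·dn v)/D = -0.4356381990677531/0.4646448248399175 = -0.9375724763917085
dn(u+v) = (dn u·dn v − m·sn u·sn v·cn u·cn v)/D = 0.4458006260731641/0.4646448248399175 = 0.9594438638733452

sn(u+v)=-0.347790 cn(u+v)=-0.937572 dn(u+v)=0.959444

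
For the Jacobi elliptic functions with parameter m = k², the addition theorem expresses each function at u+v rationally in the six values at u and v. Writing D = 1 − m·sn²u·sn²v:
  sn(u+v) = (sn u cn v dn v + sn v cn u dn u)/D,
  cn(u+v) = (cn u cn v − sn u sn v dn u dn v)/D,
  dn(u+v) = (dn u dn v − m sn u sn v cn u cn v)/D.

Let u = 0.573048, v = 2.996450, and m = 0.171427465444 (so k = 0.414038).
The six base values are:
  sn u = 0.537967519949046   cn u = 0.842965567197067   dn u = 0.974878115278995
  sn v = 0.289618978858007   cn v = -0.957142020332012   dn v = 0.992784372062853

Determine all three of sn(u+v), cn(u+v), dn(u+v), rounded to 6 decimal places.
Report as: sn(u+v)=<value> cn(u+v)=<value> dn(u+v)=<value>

sn(u+v)=-0.274332 cn(u+v)=-0.961635 dn(u+v)=0.993528

m = k² = 0.171427465444
D = 1 − m·sn²u·sn²v = 0.9958385320759883
sn(u+v) = (sn u·cn v·dn v + sn v·cn u·dn u)/D = -0.2731903110974166/0.9958385320759883 = -0.2743319346439696
cn(u+v) = (cn u·cn v − sn u·sn v·dn u·dn v)/D = -0.9576332470678719/0.9958385320759883 = -0.9616350605268595
dn(u+v) = (dn u·dn v − m·sn u·sn v·cn u·cn v)/D = 0.9893938776759102/0.9958385320759883 = 0.993528414303629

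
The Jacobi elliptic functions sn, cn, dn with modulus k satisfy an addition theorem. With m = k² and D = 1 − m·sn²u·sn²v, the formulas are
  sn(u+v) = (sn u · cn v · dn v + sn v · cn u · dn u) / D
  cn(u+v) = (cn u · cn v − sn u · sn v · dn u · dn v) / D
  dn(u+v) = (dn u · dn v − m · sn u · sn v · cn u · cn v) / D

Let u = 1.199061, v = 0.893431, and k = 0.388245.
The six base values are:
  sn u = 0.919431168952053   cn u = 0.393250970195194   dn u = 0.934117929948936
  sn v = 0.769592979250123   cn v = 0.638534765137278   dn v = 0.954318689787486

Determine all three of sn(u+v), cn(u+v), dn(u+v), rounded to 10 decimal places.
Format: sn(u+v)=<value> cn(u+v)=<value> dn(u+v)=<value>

sn(u+v)=0.9117864167 cn(u+v)=-0.4106647420 dn(u+v)=0.9352467405

m = k² = 0.150734180025
D = 1 − m·sn²u·sn²v = 0.9245303420354871
sn(u+v) = (sn u·cn v·dn v + sn v·cn u·dn u)/D = 0.8429742076881425/0.9245303420354871 = 0.9117864166926236
cn(u+v) = (cn u·cn v − sn u·sn v·dn u·dn v)/D = -0.3796720143976946/0.9245303420354871 = -0.4106647420157048
dn(u+v) = (dn u·dn v − m·sn u·sn v·cn u·cn v)/D = 0.8646639889260428/0.9245303420354871 = 0.9352467405475954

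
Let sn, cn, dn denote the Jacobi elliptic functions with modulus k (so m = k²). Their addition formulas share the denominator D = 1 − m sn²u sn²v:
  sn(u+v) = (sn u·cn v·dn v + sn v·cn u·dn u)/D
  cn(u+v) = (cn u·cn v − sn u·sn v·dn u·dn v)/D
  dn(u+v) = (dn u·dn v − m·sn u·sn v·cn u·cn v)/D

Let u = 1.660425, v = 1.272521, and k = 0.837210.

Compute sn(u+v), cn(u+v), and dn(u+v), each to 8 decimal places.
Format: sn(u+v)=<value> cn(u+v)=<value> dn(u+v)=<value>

sn u = 0.9731501845370069, cn u = 0.2301710632021093, dn u = 0.5798390208503138
sn v = 0.8904889013518565, cn v = 0.4550049632357471, dn v = 0.6664763053399564
m = k² = 0.7009205841
D = 1 − m·sn²u·sn²v = 0.4736367317561486
sn(u+v) = (sn u·cn v·dn v + sn v·cn u·dn u)/D = 0.4139543952666181/0.4736367317561486 = 0.8739913260776026
cn(u+v) = (cn u·cn v − sn u·sn v·dn u·dn v)/D = -0.2301597538843279/0.4736367317561486 = -0.485941521112483
dn(u+v) = (dn u·dn v − m·sn u·sn v·cn u·cn v)/D = 0.3228362356425613/0.4736367317561486 = 0.6816114840703976

sn(u+v)=0.87399133 cn(u+v)=-0.48594152 dn(u+v)=0.68161148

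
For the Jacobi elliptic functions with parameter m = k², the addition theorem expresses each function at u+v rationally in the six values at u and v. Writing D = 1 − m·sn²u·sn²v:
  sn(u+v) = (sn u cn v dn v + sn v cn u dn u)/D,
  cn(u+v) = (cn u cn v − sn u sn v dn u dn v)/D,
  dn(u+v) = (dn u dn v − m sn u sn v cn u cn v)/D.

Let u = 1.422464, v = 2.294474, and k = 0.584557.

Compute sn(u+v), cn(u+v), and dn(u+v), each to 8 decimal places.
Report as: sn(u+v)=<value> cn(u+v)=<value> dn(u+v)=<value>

sn u = 0.9668072466694262, cn u = 0.2555068448936021, dn u = 0.824985466496305
sn v = 0.8968419825775959, cn v = -0.442351057742928, dn v = 0.8515611684491414
m = k² = 0.341706886249
D = 1 − m·sn²u·sn²v = 0.7430992423324912
sn(u+v) = (sn u·cn v·dn v + sn v·cn u·dn u)/D = -0.1751408255204874/0.7430992423324912 = -0.2356896838849455
cn(u+v) = (cn u·cn v − sn u·sn v·dn u·dn v)/D = -0.7221649224319364/0.7430992423324912 = -0.9718283659732383
dn(u+v) = (dn u·dn v − m·sn u·sn v·cn u·cn v)/D = 0.7360128133528223/0.7430992423324912 = 0.9904636842887559

sn(u+v)=-0.23568968 cn(u+v)=-0.97182837 dn(u+v)=0.99046368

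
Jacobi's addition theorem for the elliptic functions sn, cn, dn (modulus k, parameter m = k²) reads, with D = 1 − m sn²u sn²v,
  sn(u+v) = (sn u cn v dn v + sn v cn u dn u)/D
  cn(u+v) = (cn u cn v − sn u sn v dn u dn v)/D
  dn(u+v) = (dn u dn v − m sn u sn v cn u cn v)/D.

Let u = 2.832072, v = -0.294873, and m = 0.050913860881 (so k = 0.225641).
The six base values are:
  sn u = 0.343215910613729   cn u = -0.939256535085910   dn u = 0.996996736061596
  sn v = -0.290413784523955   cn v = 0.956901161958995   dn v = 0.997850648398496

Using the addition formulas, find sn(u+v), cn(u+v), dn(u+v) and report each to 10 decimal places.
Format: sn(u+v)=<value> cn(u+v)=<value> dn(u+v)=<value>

sn(u+v)=0.5999751271 cn(u+v)=-0.8000186541 dn(u+v)=0.9907938886

m = k² = 0.050913860881
D = 1 − m·sn²u·sn²v = 0.999494169154417
sn(u+v) = (sn u·cn v·dn v + sn v·cn u·dn u)/D = 0.5996716411993977/0.999494169154417 = 0.5999751271252803
cn(u+v) = (cn u·cn v − sn u·sn v·dn u·dn v)/D = -0.7996139799396326/0.999494169154417 = -0.8000186540518938
dn(u+v) = (dn u·dn v − m·sn u·sn v·cn u·cn v)/D = 0.9902927144961548/0.999494169154417 = 0.9907938886066271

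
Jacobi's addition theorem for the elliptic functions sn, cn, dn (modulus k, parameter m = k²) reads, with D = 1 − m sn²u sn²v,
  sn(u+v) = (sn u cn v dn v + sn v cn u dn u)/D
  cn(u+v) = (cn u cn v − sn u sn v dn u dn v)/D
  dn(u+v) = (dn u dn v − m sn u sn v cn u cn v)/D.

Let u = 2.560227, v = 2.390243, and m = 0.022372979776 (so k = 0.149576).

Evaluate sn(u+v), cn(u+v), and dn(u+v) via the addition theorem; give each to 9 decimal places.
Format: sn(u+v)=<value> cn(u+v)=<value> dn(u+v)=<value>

sn u = 0.563334264803281, cn u = -0.8262290881459856, dn u = 0.9964436941859475
sn v = 0.6944387745908304, cn v = -0.7195517968463326, dn v = 0.9945907387627159
m = k² = 0.022372979776
D = 1 − m·sn²u·sn²v = 0.996576076205174
sn(u+v) = (sn u·cn v·dn v + sn v·cn u·dn u)/D = -0.9748805781180107/0.996576076205174 = -0.9782299629650184
cn(u+v) = (cn u·cn v − sn u·sn v·dn u·dn v)/D = 0.206813283114973/0.996576076205174 = 0.2075238288907053
dn(u+v) = (dn u·dn v − m·sn u·sn v·cn u·cn v)/D = 0.9858502784405958/0.996576076205174 = 0.9892373517479763

sn(u+v)=-0.978229963 cn(u+v)=0.207523829 dn(u+v)=0.989237352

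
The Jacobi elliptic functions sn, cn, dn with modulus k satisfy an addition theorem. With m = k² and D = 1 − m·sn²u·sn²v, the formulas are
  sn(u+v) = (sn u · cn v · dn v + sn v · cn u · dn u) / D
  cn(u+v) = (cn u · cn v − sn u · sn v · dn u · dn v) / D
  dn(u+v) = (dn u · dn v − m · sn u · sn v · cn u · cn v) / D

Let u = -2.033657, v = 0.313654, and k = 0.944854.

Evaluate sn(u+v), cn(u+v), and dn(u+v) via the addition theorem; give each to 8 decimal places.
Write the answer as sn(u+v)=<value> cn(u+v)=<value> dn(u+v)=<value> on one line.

sn u = -0.9848850178873659, cn u = 0.1732094152781626, dn u = 0.3661075410625012
sn v = 0.3042684462680283, cn v = 0.9525863281643507, dn v = 0.9577838619593646
m = k² = 0.892749081316
D = 1 − m·sn²u·sn²v = 0.919829552545376
sn(u+v) = (sn u·cn v·dn v + sn v·cn u·dn u)/D = -0.8792866705329937/0.919829552545376 = -0.9559234839757095
cn(u+v) = (cn u·cn v − sn u·sn v·dn u·dn v)/D = 0.2700765757314565/0.919829552545376 = 0.2936158932751113
dn(u+v) = (dn u·dn v − m·sn u·sn v·cn u·cn v)/D = 0.3947934568069718/0.919829552545376 = 0.4292028405855076

sn(u+v)=-0.95592348 cn(u+v)=0.29361589 dn(u+v)=0.42920284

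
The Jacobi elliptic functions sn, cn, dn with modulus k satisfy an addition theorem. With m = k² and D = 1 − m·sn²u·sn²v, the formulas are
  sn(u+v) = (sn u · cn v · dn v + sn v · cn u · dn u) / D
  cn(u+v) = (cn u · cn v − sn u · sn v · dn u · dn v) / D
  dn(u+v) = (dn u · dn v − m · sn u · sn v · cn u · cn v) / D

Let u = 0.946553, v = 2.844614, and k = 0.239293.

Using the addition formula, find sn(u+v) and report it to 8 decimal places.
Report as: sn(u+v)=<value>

sn(u+v)=-0.56558947

sn u = 0.8074387049461693, cn u = 0.5899514706777609, dn u = 0.9811565542924378
sn v = 0.3363917432779621, cn v = -0.9417221432325002, dn v = 0.9967549164605014
m = k² = 0.057261139849
D = 1 − m·sn²u·sn²v = 0.9957755539194109
sn(u+v) = (sn u·cn v·dn v + sn v·cn u·dn u)/D = -0.5632001703408069/0.9957755539194109 = -0.5655894725714337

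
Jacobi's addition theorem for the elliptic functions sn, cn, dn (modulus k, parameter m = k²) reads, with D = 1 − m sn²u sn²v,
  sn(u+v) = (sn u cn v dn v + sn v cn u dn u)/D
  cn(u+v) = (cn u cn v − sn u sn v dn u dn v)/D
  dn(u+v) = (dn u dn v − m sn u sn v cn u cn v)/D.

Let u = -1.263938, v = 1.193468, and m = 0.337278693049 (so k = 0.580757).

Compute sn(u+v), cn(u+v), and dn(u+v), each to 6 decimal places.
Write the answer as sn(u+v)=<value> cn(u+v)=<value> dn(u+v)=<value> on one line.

sn(u+v)=-0.070392 cn(u+v)=0.997519 dn(u+v)=0.999164

sn u = -0.9251795269677269, cn u = 0.3795297654727137, dn u = 0.8433883380392169
sn v = 0.9008698524887677, cn v = 0.4340892867566141, dn v = 0.8522182317643917
m = k² = 0.337278693049
D = 1 − m·sn²u·sn²v = 0.7657039099842761
sn(u+v) = (sn u·cn v·dn v + sn v·cn u·dn u)/D = -0.05389949579174778/0.7657039099842761 = -0.07039208640433169
cn(u+v) = (cn u·cn v − sn u·sn v·dn u·dn v)/D = 0.7638045051704028/0.7657039099842761 = 0.9975194003986314
dn(u+v) = (dn u·dn v − m·sn u·sn v·cn u·cn v)/D = 0.7650638082314558/0.7657039099842761 = 0.9991640348906753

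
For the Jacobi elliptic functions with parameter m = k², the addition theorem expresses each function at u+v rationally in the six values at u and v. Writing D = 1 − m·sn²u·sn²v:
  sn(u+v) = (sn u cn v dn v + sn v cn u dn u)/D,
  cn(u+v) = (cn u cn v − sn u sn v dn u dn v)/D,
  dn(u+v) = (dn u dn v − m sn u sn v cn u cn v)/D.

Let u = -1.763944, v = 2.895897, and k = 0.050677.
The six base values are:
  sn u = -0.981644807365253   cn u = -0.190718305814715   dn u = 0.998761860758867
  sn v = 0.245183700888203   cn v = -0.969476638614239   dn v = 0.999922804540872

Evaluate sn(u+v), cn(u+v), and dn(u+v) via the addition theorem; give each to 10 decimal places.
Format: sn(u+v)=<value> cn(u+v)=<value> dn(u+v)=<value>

sn(u+v)=0.9050397615 cn(u+v)=0.4253269684 dn(u+v)=0.9989476609

m = k² = 0.002568158329
D = 1 − m·sn²u·sn²v = 0.9998512305578976
sn(u+v) = (sn u·cn v·dn v + sn v·cn u·dn u)/D = 0.9049051192582786/0.9998512305578976 = 0.9050397615186802
cn(u+v) = (cn u·cn v − sn u·sn v·dn u·dn v)/D = 0.4252636927699127/0.9998512305578976 = 0.4253269684257165
dn(u+v) = (dn u·dn v − m·sn u·sn v·cn u·cn v)/D = 0.9987990480522506/0.9998512305578976 = 0.9989476609384579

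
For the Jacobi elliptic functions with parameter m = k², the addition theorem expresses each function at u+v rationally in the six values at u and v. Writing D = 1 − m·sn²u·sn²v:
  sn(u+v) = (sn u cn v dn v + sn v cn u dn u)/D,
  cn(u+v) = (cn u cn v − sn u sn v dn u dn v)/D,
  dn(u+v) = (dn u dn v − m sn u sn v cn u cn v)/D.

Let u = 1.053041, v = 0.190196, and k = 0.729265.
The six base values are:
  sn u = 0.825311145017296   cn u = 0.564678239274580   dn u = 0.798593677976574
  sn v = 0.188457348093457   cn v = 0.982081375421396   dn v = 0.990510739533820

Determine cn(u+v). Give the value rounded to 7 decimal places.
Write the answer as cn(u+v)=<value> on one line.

m = k² = 0.531827440225
D = 1 − m·sn²u·sn²v = 0.9871343328237539
cn(u+v) = (cn u·cn v − sn u·sn v·dn u·dn v)/D = 0.431528617026084/0.9871343328237539 = 0.4371528804916266

cn(u+v)=0.4371529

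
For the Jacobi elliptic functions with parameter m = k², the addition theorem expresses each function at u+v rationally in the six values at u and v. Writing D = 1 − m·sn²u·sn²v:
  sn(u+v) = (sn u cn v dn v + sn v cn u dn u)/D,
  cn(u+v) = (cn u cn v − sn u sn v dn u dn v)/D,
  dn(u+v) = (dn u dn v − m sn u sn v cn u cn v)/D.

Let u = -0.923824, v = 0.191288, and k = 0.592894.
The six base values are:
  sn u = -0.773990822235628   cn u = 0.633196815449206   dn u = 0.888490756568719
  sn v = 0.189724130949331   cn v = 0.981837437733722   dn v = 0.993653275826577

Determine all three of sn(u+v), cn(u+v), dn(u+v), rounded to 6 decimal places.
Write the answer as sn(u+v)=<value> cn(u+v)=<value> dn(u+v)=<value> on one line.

sn(u+v)=-0.653325 cn(u+v)=0.757077 dn(u+v)=0.921932

m = k² = 0.351523295236
D = 1 − m·sn²u·sn²v = 0.9924199708279988
sn(u+v) = (sn u·cn v·dn v + sn v·cn u·dn u)/D = -0.6483732722293222/0.9924199708279988 = -0.6533254985672744
cn(u+v) = (cn u·cn v − sn u·sn v·dn u·dn v)/D = 0.7513384712344279/0.9924199708279988 = 0.7570771380261211
dn(u+v) = (dn u·dn v − m·sn u·sn v·cn u·cn v)/D = 0.9149433089340635/0.9924199708279988 = 0.921931577183705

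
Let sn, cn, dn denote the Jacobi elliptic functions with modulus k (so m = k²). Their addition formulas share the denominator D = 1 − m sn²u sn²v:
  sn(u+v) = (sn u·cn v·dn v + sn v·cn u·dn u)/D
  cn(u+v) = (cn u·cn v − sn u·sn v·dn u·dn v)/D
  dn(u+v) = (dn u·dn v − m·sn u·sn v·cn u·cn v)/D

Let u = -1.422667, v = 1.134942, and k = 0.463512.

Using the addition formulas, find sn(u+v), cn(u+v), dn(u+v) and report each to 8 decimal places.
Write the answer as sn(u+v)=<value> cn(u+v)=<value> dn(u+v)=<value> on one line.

sn u = -0.9765207169116327, cn u = 0.2154235118142652, dn u = 0.891698897893611
sn v = 0.8887418876033269, cn v = 0.4584079593760077, dn v = 0.9112098288190154
m = k² = 0.214843374144
D = 1 − m·sn²u·sn²v = 0.8381785135911898
sn(u+v) = (sn u·cn v·dn v + sn v·cn u·dn u)/D = -0.2371773908606706/0.8381785135911898 = -0.2829676340001608
cn(u+v) = (cn u·cn v − sn u·sn v·dn u·dn v)/D = 0.8039217038433911/0.8381785135911898 = 0.9591294584717701
dn(u+v) = (dn u·dn v − m·sn u·sn v·cn u·cn v)/D = 0.8309377904934022/0.8381785135911898 = 0.9913613592088342

sn(u+v)=-0.28296763 cn(u+v)=0.95912946 dn(u+v)=0.99136136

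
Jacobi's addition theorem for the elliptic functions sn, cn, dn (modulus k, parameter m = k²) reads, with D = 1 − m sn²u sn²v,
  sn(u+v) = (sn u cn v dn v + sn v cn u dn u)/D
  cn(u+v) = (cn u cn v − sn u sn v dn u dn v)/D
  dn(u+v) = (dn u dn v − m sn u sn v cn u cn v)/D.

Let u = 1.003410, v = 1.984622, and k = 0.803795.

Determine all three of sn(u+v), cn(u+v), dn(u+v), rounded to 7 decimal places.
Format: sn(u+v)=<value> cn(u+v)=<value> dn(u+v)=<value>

sn(u+v)=0.7993205 cn(u+v)=-0.6009049 dn(u+v)=0.7662942

sn u = 0.7927900147400767, cn u = 0.6094948666957163, dn u = 0.7706648779577117
sn v = 0.9999418972556396, cn v = 0.01077970838158175, dn v = 0.5949694736538686
m = k² = 0.646086402025
D = 1 − m·sn²u·sn²v = 0.5939715409655795
sn(u+v) = (sn u·cn v·dn v + sn v·cn u·dn u)/D = 0.4747736312472274/0.5939715409655795 = 0.7993205035975627
cn(u+v) = (cn u·cn v − sn u·sn v·dn u·dn v)/D = -0.3569204260747021/0.5939715409655795 = -0.6009049280281688
dn(u+v) = (dn u·dn v − m·sn u·sn v·cn u·cn v)/D = 0.4551569564416319/0.5939715409655795 = 0.7662942162207197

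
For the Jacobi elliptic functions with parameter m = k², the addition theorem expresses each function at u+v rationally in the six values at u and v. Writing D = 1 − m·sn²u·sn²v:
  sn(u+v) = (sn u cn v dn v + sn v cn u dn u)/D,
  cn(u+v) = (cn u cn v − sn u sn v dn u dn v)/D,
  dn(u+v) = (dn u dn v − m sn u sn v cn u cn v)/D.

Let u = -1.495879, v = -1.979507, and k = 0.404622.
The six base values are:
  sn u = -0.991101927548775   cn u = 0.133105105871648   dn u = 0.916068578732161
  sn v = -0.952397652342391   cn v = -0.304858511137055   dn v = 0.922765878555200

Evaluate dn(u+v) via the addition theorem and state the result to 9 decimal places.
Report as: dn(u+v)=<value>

dn(u+v)=0.997025993

m = k² = 0.163718962884
D = 1 − m·sn²u·sn²v = 0.8541278920671973
dn(u+v) = (dn u·dn v − m·sn u·sn v·cn u·cn v)/D = 0.8515877093419044/0.8541278920671973 = 0.9970259925370835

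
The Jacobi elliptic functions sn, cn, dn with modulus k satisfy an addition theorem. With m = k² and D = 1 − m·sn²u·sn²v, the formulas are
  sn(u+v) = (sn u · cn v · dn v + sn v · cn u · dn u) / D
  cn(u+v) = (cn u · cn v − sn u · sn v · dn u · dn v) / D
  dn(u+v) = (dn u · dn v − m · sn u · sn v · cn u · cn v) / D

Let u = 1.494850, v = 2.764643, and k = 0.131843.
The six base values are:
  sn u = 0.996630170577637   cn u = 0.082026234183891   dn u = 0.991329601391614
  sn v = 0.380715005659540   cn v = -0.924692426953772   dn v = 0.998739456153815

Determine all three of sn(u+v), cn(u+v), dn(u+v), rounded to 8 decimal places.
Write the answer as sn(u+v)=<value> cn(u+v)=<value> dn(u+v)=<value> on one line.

sn(u+v)=-0.89168832 cn(u+v)=-0.45264991 dn(u+v)=0.99306544

m = k² = 0.017382576649
D = 1 − m·sn²u·sn²v = 0.9974974532294628
sn(u+v) = (sn u·cn v·dn v + sn v·cn u·dn u)/D = -0.8894568301396049/0.9974974532294628 = -0.8916883218698259
cn(u+v) = (cn u·cn v − sn u·sn v·dn u·dn v)/D = -0.4515171276012356/0.9974974532294628 = -0.4526499051595766
dn(u+v) = (dn u·dn v − m·sn u·sn v·cn u·cn v)/D = 0.9905802498124176/0.9974974532294628 = 0.9930654425285495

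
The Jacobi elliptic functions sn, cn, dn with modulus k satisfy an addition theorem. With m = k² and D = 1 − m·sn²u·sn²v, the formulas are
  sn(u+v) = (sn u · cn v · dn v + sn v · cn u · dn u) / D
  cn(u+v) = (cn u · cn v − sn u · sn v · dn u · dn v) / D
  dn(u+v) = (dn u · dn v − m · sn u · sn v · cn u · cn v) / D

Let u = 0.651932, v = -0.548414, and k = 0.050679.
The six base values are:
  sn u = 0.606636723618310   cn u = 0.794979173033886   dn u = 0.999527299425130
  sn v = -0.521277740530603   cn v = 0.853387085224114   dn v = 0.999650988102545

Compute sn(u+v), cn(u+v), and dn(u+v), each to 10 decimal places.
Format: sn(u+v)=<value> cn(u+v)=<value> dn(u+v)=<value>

sn(u+v)=0.1033327450 cn(u+v)=0.9946468438 dn(u+v)=0.9999862879

m = k² = 0.002568361041
D = 1 − m·sn²u·sn²v = 0.9997431664062117
sn(u+v) = (sn u·cn v·dn v + sn v·cn u·dn u)/D = 0.1033062056830675/0.9997431664062117 = 0.1033327450033228
cn(u+v) = (cn u·cn v − sn u·sn v·dn u·dn v)/D = 0.9943913850407626/0.9997431664062117 = 0.9946468437641967
dn(u+v) = (dn u·dn v − m·sn u·sn v·cn u·cn v)/D = 0.9997294577958529/0.9997431664062117 = 0.999986287867905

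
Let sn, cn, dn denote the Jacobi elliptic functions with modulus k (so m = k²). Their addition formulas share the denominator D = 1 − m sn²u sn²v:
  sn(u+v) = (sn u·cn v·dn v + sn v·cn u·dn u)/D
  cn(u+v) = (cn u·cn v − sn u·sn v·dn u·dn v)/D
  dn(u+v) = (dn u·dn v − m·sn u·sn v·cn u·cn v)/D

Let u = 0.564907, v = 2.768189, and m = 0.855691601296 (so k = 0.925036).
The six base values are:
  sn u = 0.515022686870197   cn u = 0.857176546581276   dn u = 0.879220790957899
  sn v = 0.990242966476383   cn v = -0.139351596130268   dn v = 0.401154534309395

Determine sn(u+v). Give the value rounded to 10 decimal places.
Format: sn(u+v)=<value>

sn(u+v)=0.9229092356

m = k² = 0.855691601296
D = 1 − m·sn²u·sn²v = 0.7774367151233199
sn(u+v) = (sn u·cn v·dn v + sn v·cn u·dn u)/D = 0.7175035245003827/0.7774367151233199 = 0.9229092356238535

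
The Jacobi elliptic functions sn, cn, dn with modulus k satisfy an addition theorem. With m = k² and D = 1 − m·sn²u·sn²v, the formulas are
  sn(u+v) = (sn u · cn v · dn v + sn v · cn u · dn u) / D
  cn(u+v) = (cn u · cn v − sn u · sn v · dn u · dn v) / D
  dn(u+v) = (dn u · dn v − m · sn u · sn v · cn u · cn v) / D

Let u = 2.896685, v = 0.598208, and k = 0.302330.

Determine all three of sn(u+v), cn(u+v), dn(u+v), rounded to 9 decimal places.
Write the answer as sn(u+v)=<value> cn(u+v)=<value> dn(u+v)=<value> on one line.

sn u = 0.3147060289173354, cn u = -0.9491891883934842, dn u = 0.9954634171813273
sn v = 0.5606545042096002, cn v = 0.8280498335906405, dn v = 0.9855297269699587
m = k² = 0.0914034289
D = 1 − m·sn²u·sn²v = 0.9971544694996311
sn(u+v) = (sn u·cn v·dn v + sn v·cn u·dn u)/D = -0.2729315397637067/0.9971544694996311 = -0.2737103910296495
cn(u+v) = (cn u·cn v − sn u·sn v·dn u·dn v)/D = -0.9590752893518334/0.9971544694996311 = -0.9618121551750094
dn(u+v) = (dn u·dn v − m·sn u·sn v·cn u·cn v)/D = 0.9937344947506847/0.9971544694996311 = 0.9965702658378872

sn(u+v)=-0.273710391 cn(u+v)=-0.961812155 dn(u+v)=0.996570266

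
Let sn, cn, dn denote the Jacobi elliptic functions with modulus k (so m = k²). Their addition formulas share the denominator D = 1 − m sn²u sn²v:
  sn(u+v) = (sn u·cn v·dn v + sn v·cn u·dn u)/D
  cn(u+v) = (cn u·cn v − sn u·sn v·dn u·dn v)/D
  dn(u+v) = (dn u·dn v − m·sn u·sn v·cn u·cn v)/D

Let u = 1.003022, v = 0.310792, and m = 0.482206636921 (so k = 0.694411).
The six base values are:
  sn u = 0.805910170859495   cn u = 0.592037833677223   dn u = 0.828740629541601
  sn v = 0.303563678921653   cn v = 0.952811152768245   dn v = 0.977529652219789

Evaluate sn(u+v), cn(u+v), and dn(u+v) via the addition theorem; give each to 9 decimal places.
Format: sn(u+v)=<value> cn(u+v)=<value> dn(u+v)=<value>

m = k² = 0.482206636921
D = 1 − m·sn²u·sn²v = 0.9711393523988893
sn(u+v) = (sn u·cn v·dn v + sn v·cn u·dn u)/D = 0.8995679100195365/0.9711393523988893 = 0.9263015732988695
cn(u+v) = (cn u·cn v − sn u·sn v·dn u·dn v)/D = 0.3659087550753839/0.9711393523988893 = 0.3767829551665508
dn(u+v) = (dn u·dn v − m·sn u·sn v·cn u·cn v)/D = 0.7435719318427024/0.9711393523988893 = 0.7656696539028571

sn(u+v)=0.926301573 cn(u+v)=0.376782955 dn(u+v)=0.765669654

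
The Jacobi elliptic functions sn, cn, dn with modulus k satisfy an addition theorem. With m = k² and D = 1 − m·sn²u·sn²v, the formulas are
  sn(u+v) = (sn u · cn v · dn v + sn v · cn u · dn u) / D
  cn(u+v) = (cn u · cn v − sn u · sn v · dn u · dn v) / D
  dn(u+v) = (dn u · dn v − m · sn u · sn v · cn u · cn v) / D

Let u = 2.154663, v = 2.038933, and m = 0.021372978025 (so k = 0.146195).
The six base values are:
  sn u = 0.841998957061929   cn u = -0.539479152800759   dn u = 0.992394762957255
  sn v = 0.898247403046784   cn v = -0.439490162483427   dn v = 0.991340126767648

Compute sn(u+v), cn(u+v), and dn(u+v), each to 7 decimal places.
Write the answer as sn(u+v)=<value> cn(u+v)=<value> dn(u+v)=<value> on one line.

m = k² = 0.021372978025
D = 1 − m·sn²u·sn²v = 0.987774121178429
sn(u+v) = (sn u·cn v·dn v + sn v·cn u·dn u)/D = -0.8477460286423225/0.987774121178429 = -0.8582387516196001
cn(u+v) = (cn u·cn v − sn u·sn v·dn u·dn v)/D = -0.5069757246565049/0.987774121178429 = -0.513250665093023
dn(u+v) = (dn u·dn v − m·sn u·sn v·cn u·cn v)/D = 0.9799681245837858/0.987774121178429 = 0.9920973870166486

sn(u+v)=-0.8582388 cn(u+v)=-0.5132507 dn(u+v)=0.9920974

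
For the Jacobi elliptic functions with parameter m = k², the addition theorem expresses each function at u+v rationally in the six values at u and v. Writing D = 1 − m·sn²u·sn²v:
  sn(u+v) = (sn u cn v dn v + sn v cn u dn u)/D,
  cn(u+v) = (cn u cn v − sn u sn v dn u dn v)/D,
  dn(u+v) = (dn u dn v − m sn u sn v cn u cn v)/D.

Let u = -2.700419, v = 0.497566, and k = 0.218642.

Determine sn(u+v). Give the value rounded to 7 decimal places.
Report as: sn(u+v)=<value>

sn(u+v)=-0.8255601

sn u = -0.4608241836942962, cn u = -0.8874914488165424, dn u = 0.99491121460837
sn v = 0.4764675283535874, cn v = 0.879192069132009, dn v = 0.9945588971580015
m = k² = 0.047804324164
D = 1 − m·sn²u·sn²v = 0.9976953534771671
sn(u+v) = (sn u·cn v·dn v + sn v·cn u·dn u)/D = -0.8236574975054786/0.9976953534771671 = -0.8255601217695043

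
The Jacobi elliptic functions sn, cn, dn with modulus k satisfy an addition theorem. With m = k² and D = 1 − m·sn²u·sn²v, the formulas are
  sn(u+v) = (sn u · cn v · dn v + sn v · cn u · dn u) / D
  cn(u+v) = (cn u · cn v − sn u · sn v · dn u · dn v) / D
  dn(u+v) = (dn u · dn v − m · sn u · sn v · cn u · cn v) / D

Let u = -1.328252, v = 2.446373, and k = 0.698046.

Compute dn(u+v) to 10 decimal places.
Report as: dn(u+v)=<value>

dn(u+v)=0.8011181797

sn u = -0.9298905417982819, cn u = 0.3678363498542493, dn u = 0.7606976510735883
sn v = 0.9029950290904656, cn v = -0.4296509949225176, dn v = 0.7763256301027449
m = k² = 0.487268218116
D = 1 − m·sn²u·sn²v = 0.6564401016845818
dn(u+v) = (dn u·dn v − m·sn u·sn v·cn u·cn v)/D = 0.5258860993489226/0.6564401016845818 = 0.8011181797080548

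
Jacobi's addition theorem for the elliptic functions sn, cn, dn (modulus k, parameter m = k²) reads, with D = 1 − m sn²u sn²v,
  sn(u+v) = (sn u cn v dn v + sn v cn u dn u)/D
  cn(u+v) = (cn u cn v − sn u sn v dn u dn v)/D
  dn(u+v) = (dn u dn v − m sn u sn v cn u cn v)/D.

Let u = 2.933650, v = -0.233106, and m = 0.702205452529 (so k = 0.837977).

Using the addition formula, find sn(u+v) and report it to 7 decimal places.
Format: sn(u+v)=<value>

sn u = 0.8748774361869673, cn u = -0.484344372993967, dn u = 0.6800915773410024
sn v = -0.2295762369199521, cn v = 0.9732906818837187, dn v = 0.9813205832374287
m = k² = 0.702205452529
D = 1 − m·sn²u·sn²v = 0.9716722230019187
sn(u+v) = (sn u·cn v·dn v + sn v·cn u·dn u)/D = 0.9112264198537631/0.9716722230019187 = 0.9377919819901692

sn(u+v)=0.9377920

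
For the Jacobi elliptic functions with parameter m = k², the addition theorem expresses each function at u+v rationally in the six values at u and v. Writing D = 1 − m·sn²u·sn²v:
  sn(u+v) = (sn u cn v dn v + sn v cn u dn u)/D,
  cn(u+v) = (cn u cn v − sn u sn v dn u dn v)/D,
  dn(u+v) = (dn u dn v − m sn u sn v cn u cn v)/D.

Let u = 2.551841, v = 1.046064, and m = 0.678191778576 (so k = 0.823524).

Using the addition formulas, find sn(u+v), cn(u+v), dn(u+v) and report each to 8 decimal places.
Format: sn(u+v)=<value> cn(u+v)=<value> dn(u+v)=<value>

sn(u+v)=0.46023977 cn(u+v)=-0.88779466 dn(u+v)=0.92538910

sn u = 0.9564641730447668, cn u = -0.2918497656017396, dn u = 0.6160958351612441
sn v = 0.8094050954188604, cn v = 0.5872507058403468, dn v = 0.7454473410495932
m = k² = 0.678191778576
D = 1 − m·sn²u·sn²v = 0.5935362657091291
sn(u+v) = (sn u·cn v·dn v + sn v·cn u·dn u)/D = 0.2731689926178242/0.5935362657091291 = 0.4602397669693441
cn(u+v) = (cn u·cn v − sn u·sn v·dn u·dn v)/D = -0.5269383267367263/0.5935362657091291 = -0.8877946591977245
dn(u+v) = (dn u·dn v − m·sn u·sn v·cn u·cn v)/D = 0.5492519891121865/0.5935362657091291 = 0.9253890972541775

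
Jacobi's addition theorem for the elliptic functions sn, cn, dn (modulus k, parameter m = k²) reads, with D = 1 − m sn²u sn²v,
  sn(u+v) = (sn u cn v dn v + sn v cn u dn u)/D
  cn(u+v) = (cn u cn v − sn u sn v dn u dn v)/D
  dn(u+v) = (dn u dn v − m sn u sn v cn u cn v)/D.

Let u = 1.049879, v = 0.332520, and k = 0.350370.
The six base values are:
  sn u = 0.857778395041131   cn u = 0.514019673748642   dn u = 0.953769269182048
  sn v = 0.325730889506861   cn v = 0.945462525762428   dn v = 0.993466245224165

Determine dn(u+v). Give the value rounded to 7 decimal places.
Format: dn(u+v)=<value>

dn(u+v)=0.9398757

m = k² = 0.1227591369
D = 1 − m·sn²u·sn²v = 0.9904165490658802
dn(u+v) = (dn u·dn v − m·sn u·sn v·cn u·cn v)/D = 0.9308684829349016/0.9904165490658802 = 0.9398757359343986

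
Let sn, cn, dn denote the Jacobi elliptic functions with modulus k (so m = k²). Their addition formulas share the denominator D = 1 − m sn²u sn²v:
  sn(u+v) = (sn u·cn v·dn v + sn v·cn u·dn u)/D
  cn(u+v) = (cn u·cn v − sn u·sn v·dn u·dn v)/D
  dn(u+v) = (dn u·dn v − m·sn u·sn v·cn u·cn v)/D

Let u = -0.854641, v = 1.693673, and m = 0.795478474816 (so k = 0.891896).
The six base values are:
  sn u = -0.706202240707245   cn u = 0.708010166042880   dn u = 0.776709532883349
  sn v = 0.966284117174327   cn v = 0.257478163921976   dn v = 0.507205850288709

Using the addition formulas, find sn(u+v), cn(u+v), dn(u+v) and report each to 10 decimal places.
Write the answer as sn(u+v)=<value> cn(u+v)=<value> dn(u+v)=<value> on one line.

sn(u+v)=0.6975321622 cn(u+v)=0.7165534751 dn(u+v)=0.7829170194

m = k² = 0.795478474816
D = 1 − m·sn²u·sn²v = 0.6295784053942813
sn(u+v) = (sn u·cn v·dn v + sn v·cn u·dn u)/D = 0.4391511863796633/0.6295784053942813 = 0.6975321621850093
cn(u+v) = (cn u·cn v − sn u·sn v·dn u·dn v)/D = 0.4511265942505941/0.6295784053942813 = 0.7165534751276459
dn(u+v) = (dn u·dn v − m·sn u·sn v·cn u·cn v)/D = 0.4929076486451425/0.6295784053942813 = 0.7829170194242177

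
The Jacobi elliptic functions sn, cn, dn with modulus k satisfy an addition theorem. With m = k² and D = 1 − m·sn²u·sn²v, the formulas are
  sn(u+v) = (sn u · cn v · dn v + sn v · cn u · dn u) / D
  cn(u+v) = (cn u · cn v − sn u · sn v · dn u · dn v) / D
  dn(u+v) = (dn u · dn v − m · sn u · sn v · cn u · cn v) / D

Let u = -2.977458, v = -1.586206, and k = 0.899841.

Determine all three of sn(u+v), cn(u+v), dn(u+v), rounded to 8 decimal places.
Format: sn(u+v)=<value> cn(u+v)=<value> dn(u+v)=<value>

sn(u+v)=0.00393764 cn(u+v)=-0.99999225 dn(u+v)=0.99999372

sn u = -0.9478805498889786, cn u = -0.3186258984171995, dn u = 0.5220060504455804
sn v = -0.9485328775503431, cn v = 0.3166786702733005, dn v = 0.5210457115699284
m = k² = 0.809713825281
D = 1 − m·sn²u·sn²v = 0.3454489018949489
sn(u+v) = (sn u·cn v·dn v + sn v·cn u·dn u)/D = 0.00136025378190636/0.3454489018949489 = 0.003937641064842676
cn(u+v) = (cn u·cn v − sn u·sn v·dn u·dn v)/D = -0.3454462237889927/0.3454489018949489 = -0.9999922474613713
dn(u+v) = (dn u·dn v − m·sn u·sn v·cn u·cn v)/D = 0.3454467333971301/0.3454489018949489 = 0.9999937226669215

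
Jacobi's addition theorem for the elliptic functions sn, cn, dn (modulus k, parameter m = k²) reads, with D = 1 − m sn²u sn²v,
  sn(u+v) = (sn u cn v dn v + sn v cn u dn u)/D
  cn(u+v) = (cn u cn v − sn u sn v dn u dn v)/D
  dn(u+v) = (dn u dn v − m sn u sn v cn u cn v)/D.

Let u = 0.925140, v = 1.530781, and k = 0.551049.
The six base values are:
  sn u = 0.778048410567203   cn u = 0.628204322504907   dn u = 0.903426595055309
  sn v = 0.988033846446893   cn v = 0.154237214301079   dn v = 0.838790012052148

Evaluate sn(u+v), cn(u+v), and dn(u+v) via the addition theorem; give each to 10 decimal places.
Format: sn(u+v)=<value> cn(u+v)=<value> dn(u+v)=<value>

m = k² = 0.303655000401
D = 1 − m·sn²u·sn²v = 0.8205525375892443
sn(u+v) = (sn u·cn v·dn v + sn v·cn u·dn u)/D = 0.6614034361785106/0.8205525375892443 = 0.8060464210149073
cn(u+v) = (cn u·cn v − sn u·sn v·dn u·dn v)/D = -0.4856459220001823/0.8205525375892443 = -0.5918523187156225
dn(u+v) = (dn u·dn v − m·sn u·sn v·cn u·cn v)/D = 0.7351674767934928/0.8205525375892443 = 0.8959419941024009

sn(u+v)=0.8060464210 cn(u+v)=-0.5918523187 dn(u+v)=0.8959419941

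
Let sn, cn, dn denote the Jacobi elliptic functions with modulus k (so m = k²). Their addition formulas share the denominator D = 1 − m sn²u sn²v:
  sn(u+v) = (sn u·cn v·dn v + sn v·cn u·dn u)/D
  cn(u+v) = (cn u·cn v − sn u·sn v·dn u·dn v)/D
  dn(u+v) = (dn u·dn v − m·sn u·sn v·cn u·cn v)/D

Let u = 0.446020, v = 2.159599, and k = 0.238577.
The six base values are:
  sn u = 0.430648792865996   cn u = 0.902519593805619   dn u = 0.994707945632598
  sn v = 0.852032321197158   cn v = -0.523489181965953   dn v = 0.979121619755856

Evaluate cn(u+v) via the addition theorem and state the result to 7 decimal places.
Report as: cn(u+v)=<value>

m = k² = 0.056918984929
D = 1 − m·sn²u·sn²v = 0.9923367012920632
cn(u+v) = (cn u·cn v − sn u·sn v·dn u·dn v)/D = -0.8298238450673235/0.9923367012920632 = -0.8362321417587989

cn(u+v)=-0.8362321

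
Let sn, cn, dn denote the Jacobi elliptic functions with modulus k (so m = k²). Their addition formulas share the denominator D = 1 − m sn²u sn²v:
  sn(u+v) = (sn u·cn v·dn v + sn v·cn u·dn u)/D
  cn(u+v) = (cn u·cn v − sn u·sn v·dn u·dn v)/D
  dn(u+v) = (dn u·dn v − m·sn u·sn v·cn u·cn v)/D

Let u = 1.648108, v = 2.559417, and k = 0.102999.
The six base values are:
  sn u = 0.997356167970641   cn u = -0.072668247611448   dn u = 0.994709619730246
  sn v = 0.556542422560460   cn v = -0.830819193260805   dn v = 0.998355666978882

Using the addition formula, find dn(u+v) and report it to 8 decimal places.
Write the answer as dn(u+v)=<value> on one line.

dn(u+v)=0.99597391

m = k² = 0.010608794001
D = 1 − m·sn²u·sn²v = 0.9967313898847539
dn(u+v) = (dn u·dn v − m·sn u·sn v·cn u·cn v)/D = 0.9927184644322115/0.9967313898847539 = 0.9959739148447945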